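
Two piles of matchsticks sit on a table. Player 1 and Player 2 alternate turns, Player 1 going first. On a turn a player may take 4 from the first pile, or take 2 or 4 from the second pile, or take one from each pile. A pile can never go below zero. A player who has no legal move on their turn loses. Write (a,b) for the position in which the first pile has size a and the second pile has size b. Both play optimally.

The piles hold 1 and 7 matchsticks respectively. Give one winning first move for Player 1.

Compute win/loss labels from the base case upward. A position with no move is L. Any other position is W if it can reach an L in one move, else L.
No move ever increases a pile, so every position that can arise here has a ≤ 1 and b ≤ 7; it is enough to label the cells with 0 ≤ a ≤ 1 and 0 ≤ b ≤ 7.
Every move lowers a or b (never raises either), so fill the grid row by row in increasing a, and left to right within a row: each cell's successors are then already labelled.
      b=0  b=1  b=2  b=3  b=4  b=5  b=6  b=7
a=0:    L    L    W    W    W    W    L    L
a=1:    L    W    W    L    W    W    L    W
Cells with no legal move (terminal, hence L): (0,0), (0,1), (1,0).
The remaining L cells, each justified by listing all of its moves:
(0,6): moves to (0,4)(W), (0,2)(W); every one is W ⇒ L
(0,7): moves to (0,5)(W), (0,3)(W); every one is W ⇒ L
(1,3): moves to (1,1)(W), (0,2)(W); every one is W ⇒ L
(1,6): moves to (1,4)(W), (1,2)(W), (0,5)(W); every one is W ⇒ L
Every other cell has at least one move into one of the L cells above, so it is W.
From (1,7), the L positions reachable in one move are: (1,3), (0,6). Any move reaching one of these is winning.

Move to (1,3).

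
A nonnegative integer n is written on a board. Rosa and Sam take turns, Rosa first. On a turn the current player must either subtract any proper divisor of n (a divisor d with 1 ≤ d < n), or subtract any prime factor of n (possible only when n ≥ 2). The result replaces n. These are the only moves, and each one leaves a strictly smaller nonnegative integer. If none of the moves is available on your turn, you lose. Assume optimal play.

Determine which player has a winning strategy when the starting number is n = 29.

Rosa wins.

Positions with no move are L. A position that does have a move is losing for the player to move precisely when every available move leads to a winning position for the opponent. Fill in the labels:
n=0: no move → L
n=1: no move → L
n=2: →0(L), so W
n=3: →0(L), so W
n=4: →2(W), 3(W) — all W, so L
n=5: →0(L), so W
n=6: →4(L), so W
n=7: →0(L), so W
n=8: →4(L), so W
n=9: →6(W), 8(W) — all W, so L
n=10: →9(L), so W
n=11: →0(L), so W
n=12: →9(L), so W
n=13: →0(L), so W
n=14: →7(W), 12(W), 13(W) — all W, so L
n=15: →14(L), so W
n=16: →14(L), so W
n=17: →0(L), so W
n=18: →9(L), so W
n=19: →0(L), so W
n=20: →10(W), 15(W), 16(W), 18(W), 19(W) — all W, so L
n=21: →14(L), so W
n=22: →20(L), so W
n=23: →0(L), so W
n=24: →20(L), so W
n=25: →20(L), so W
n=26: →13(W), 24(W), 25(W) — all W, so L
n=27: →26(L), so W
n=28: →14(L), so W
n=29: →0(L), so W
The starting position 29 is W: Rosa should move to 0, handing over an L position.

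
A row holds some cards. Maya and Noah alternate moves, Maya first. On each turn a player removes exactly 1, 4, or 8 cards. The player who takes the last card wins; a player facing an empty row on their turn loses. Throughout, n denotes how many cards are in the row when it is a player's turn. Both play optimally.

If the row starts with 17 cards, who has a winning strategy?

Use the standard recursion: the mover loses at a terminal position; elsewhere, the mover wins exactly when some move hands the opponent an L position.
n=0: no move → L
n=1: can move to 0, which is L ⇒ W
n=2: the only move is to 1(W), a W ⇒ L
n=3: can move to 2, which is L ⇒ W
n=4: can move to 0, which is L ⇒ W
n=5: moves to 4(W), 1(W); every one is W ⇒ L
n=6: can move to 5, which is L ⇒ W
n=7: moves to 6(W), 3(W); every one is W ⇒ L
n=8: can move to 7, which is L ⇒ W
n=9: can move to 5, which is L ⇒ W
n=10: can move to 2, which is L ⇒ W
n=11: can move to 7, which is L ⇒ W
n=12: moves to 11(W), 8(W), 4(W); every one is W ⇒ L
n=13: can move to 12, which is L ⇒ W
n=14: moves to 13(W), 10(W), 6(W); every one is W ⇒ L
n=15: can move to 14, which is L ⇒ W
n=16: can move to 12, which is L ⇒ W
n=17: moves to 16(W), 13(W), 9(W); every one is W ⇒ L
The starting position 17 is L: whatever Maya does, the opponent receives a W position.

Noah wins.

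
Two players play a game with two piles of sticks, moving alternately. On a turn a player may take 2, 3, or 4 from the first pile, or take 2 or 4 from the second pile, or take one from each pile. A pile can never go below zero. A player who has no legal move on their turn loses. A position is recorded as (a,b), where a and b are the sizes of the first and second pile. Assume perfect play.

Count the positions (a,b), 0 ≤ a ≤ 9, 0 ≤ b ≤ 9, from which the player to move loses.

35

Label each position W (a win for the player to move) or L (a loss). A position with no legal move is L; any other position is W exactly when some move reaches an L, and L when every move reaches a W.
Every move lowers a or b (never raises either), so fill the grid row by row in increasing a, and left to right within a row: each cell's successors are then already labelled.
      b=0  b=1  b=2  b=3  b=4  b=5  b=6  b=7  b=8  b=9
a=0:    L    L    W    W    W    W    L    L    W    W
a=1:    L    W    W    L    W    W    L    W    W    L
a=2:    W    W    L    L    W    W    W    W    L    L
a=3:    W    W    L    W    W    L    W    W    L    W
a=4:    W    W    W    W    L    L    W    W    W    W
a=5:    W    L    W    W    L    W    W    L    W    W
a=6:    L    L    W    W    W    W    L    L    W    W
a=7:    L    W    W    L    W    W    L    W    W    L
a=8:    W    W    L    L    W    W    W    W    L    L
a=9:    W    W    L    W    W    L    W    W    L    W
Cells with no legal move (terminal, hence L): (0,0), (0,1), (1,0).
The remaining L cells, each justified by listing all of its moves:
(0,6): only reaches (0,4)(W), (0,2)(W), all W → L
(0,7): only reaches (0,5)(W), (0,3)(W), all W → L
(1,3): only reaches (1,1)(W), (0,2)(W), all W → L
(1,6): only reaches (1,4)(W), (1,2)(W), (0,5)(W), all W → L
(1,9): only reaches (1,7)(W), (1,5)(W), (0,8)(W), all W → L
(2,2): only reaches (0,2)(W), (2,0)(W), (1,1)(W), all W → L
(2,3): only reaches (0,3)(W), (2,1)(W), (1,2)(W), all W → L
(2,8): only reaches (0,8)(W), (2,6)(W), (2,4)(W), (1,7)(W), all W → L
(2,9): only reaches (0,9)(W), (2,7)(W), (2,5)(W), (1,8)(W), all W → L
(3,2): only reaches (1,2)(W), (0,2)(W), (3,0)(W), (2,1)(W), all W → L
(3,5): only reaches (1,5)(W), (0,5)(W), (3,3)(W), (3,1)(W), (2,4)(W), all W → L
(3,8): only reaches (1,8)(W), (0,8)(W), (3,6)(W), (3,4)(W), (2,7)(W), all W → L
(4,4): only reaches (2,4)(W), (1,4)(W), (0,4)(W), (4,2)(W), (4,0)(W), (3,3)(W), all W → L
(4,5): only reaches (2,5)(W), (1,5)(W), (0,5)(W), (4,3)(W), (4,1)(W), (3,4)(W), all W → L
(5,1): only reaches (3,1)(W), (2,1)(W), (1,1)(W), (4,0)(W), all W → L
(5,4): only reaches (3,4)(W), (2,4)(W), (1,4)(W), (5,2)(W), (5,0)(W), (4,3)(W), all W → L
(5,7): only reaches (3,7)(W), (2,7)(W), (1,7)(W), (5,5)(W), (5,3)(W), (4,6)(W), all W → L
(6,0): only reaches (4,0)(W), (3,0)(W), (2,0)(W), all W → L
(6,1): only reaches (4,1)(W), (3,1)(W), (2,1)(W), (5,0)(W), all W → L
(6,6): only reaches (4,6)(W), (3,6)(W), (2,6)(W), (6,4)(W), (6,2)(W), (5,5)(W), all W → L
(6,7): only reaches (4,7)(W), (3,7)(W), (2,7)(W), (6,5)(W), (6,3)(W), (5,6)(W), all W → L
(7,0): only reaches (5,0)(W), (4,0)(W), (3,0)(W), all W → L
(7,3): only reaches (5,3)(W), (4,3)(W), (3,3)(W), (7,1)(W), (6,2)(W), all W → L
(7,6): only reaches (5,6)(W), (4,6)(W), (3,6)(W), (7,4)(W), (7,2)(W), (6,5)(W), all W → L
(7,9): only reaches (5,9)(W), (4,9)(W), (3,9)(W), (7,7)(W), (7,5)(W), (6,8)(W), all W → L
(8,2): only reaches (6,2)(W), (5,2)(W), (4,2)(W), (8,0)(W), (7,1)(W), all W → L
(8,3): only reaches (6,3)(W), (5,3)(W), (4,3)(W), (8,1)(W), (7,2)(W), all W → L
(8,8): only reaches (6,8)(W), (5,8)(W), (4,8)(W), (8,6)(W), (8,4)(W), (7,7)(W), all W → L
(8,9): only reaches (6,9)(W), (5,9)(W), (4,9)(W), (8,7)(W), (8,5)(W), (7,8)(W), all W → L
(9,2): only reaches (7,2)(W), (6,2)(W), (5,2)(W), (9,0)(W), (8,1)(W), all W → L
(9,5): only reaches (7,5)(W), (6,5)(W), (5,5)(W), (9,3)(W), (9,1)(W), (8,4)(W), all W → L
(9,8): only reaches (7,8)(W), (6,8)(W), (5,8)(W), (9,6)(W), (9,4)(W), (8,7)(W), all W → L
Every other cell has at least one move into one of the L cells above, so it is W.
L cells per row: a=0: 4, a=1: 4, a=2: 4, a=3: 3, a=4: 2, a=5: 3, a=6: 4, a=7: 4, a=8: 4, a=9: 3; total 35.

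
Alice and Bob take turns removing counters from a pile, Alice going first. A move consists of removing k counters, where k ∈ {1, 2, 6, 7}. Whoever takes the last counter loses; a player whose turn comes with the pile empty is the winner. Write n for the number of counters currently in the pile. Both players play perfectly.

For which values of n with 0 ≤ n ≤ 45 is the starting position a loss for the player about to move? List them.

Compute win/loss labels from the base case upward. A position with no move is W. Any other position is W if it can reach an L in one move, else L.
n=0: no move; the opponent has just taken the last counter and therefore loses → W
n=1: L (sole option 0(W) is W)
n=2: W (go to 1, an L position)
n=3: W (go to 1, an L position)
n=4: L (options 3(W), 2(W) are all W)
n=5: W (go to 4, an L position)
n=6: W (go to 4, an L position)
n=7: W (go to 1, an L position)
n=8: W (go to 1, an L position)
n=9: L (options 8(W), 7(W), 3(W), 2(W) are all W)
n=10: W (go to 9, an L position)
n=11: W (go to 9, an L position)
n=12: L (options 11(W), 10(W), 6(W), 5(W) are all W)
n=13: W (go to 12, an L position)
n=14: W (go to 12, an L position)
n=15: W (go to 9, an L position)
n=16: W (go to 9, an L position)
n=17: L (options 16(W), 15(W), 11(W), 10(W) are all W)
n=18: W (go to 17, an L position)
n=19: W (go to 17, an L position)
n=20: L (options 19(W), 18(W), 14(W), 13(W) are all W)
n=21: W (go to 20, an L position)
n=22: W (go to 20, an L position)
n=23: W (go to 17, an L position)
n=24: W (go to 17, an L position)
n=25: L (options 24(W), 23(W), 19(W), 18(W) are all W)
n=26: W (go to 25, an L position)
n=27: W (go to 25, an L position)
n=28: L (options 27(W), 26(W), 22(W), 21(W) are all W)
n=29: W (go to 28, an L position)
n=30: W (go to 28, an L position)
n=31: W (go to 25, an L position)
n=32: W (go to 25, an L position)
n=33: L (options 32(W), 31(W), 27(W), 26(W) are all W)
n=34: W (go to 33, an L position)
n=35: W (go to 33, an L position)
n=36: L (options 35(W), 34(W), 30(W), 29(W) are all W)
n=37: W (go to 36, an L position)
n=38: W (go to 36, an L position)
n=39: W (go to 33, an L position)
n=40: W (go to 33, an L position)
n=41: L (options 40(W), 39(W), 35(W), 34(W) are all W)
n=42: W (go to 41, an L position)
n=43: W (go to 41, an L position)
n=44: L (options 43(W), 42(W), 38(W), 37(W) are all W)
n=45: W (go to 44, an L position)
The losing starting values of n are exactly the entries labelled L in this table (12 of them).

1, 4, 9, 12, 17, 20, 25, 28, 33, 36, 41, 44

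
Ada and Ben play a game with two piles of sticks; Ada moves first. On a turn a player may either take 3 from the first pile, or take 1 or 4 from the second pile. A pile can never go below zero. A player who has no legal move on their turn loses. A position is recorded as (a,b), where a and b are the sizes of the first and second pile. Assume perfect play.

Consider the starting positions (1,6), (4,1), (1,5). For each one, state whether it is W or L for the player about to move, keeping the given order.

(1,6): W, (4,1): L, (1,5): L

Use the standard recursion: the mover loses at a terminal position; elsewhere, the mover wins exactly when some move hands the opponent an L position.
No move ever increases a pile, so every position that can arise here has a ≤ 4 and b ≤ 6; it is enough to label the cells with 0 ≤ a ≤ 4 and 0 ≤ b ≤ 6.
Every move lowers a or b (never raises either), so fill the grid row by row in increasing a, and left to right within a row: each cell's successors are then already labelled.
      b=0  b=1  b=2  b=3  b=4  b=5  b=6
a=0:    L    W    L    W    W    L    W
a=1:    L    W    L    W    W    L    W
a=2:    L    W    L    W    W    L    W
a=3:    W    L    W    L    W    W    L
a=4:    W    L    W    L    W    W    L
Cells with no legal move (terminal, hence L): (0,0), (1,0), (2,0).
The remaining L cells, each justified by listing all of its moves:
(0,2): L (sole option (0,1)(W) is W)
(0,5): L (options (0,4)(W), (0,1)(W) are all W)
(1,2): L (sole option (1,1)(W) is W)
(1,5): L (options (1,4)(W), (1,1)(W) are all W)
(2,2): L (sole option (2,1)(W) is W)
(2,5): L (options (2,4)(W), (2,1)(W) are all W)
(3,1): L (options (0,1)(W), (3,0)(W) are all W)
(3,3): L (options (0,3)(W), (3,2)(W) are all W)
(3,6): L (options (0,6)(W), (3,5)(W), (3,2)(W) are all W)
(4,1): L (options (1,1)(W), (4,0)(W) are all W)
(4,3): L (options (1,3)(W), (4,2)(W) are all W)
(4,6): L (options (1,6)(W), (4,5)(W), (4,2)(W) are all W)
Every other cell has at least one move into one of the L cells above, so it is W.
(1,6): the move to (1,5) reaches an L cell, so W
(4,1): one of the L cells justified above, so L
(1,5): one of the L cells justified above, so L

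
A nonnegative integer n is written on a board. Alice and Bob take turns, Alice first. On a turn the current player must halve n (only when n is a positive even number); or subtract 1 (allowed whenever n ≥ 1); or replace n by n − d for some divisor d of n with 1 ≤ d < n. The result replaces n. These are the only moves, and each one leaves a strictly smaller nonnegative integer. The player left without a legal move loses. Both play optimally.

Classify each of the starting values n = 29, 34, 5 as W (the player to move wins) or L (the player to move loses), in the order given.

Compute win/loss labels from the base case upward. A position with no move is L. Any other position is W if it can reach an L in one move, else L.
n=0: no move → L
n=1: W (go to 0, an L position)
n=2: L (sole option 1(W) is W)
n=3: W (go to 2, an L position)
n=4: W (go to 2, an L position)
n=5: L (sole option 4(W) is W)
n=6: W (go to 5, an L position)
n=7: L (sole option 6(W) is W)
n=8: W (go to 7, an L position)
n=9: L (options 6(W), 8(W) are all W)
n=10: W (go to 5, an L position)
n=11: L (sole option 10(W) is W)
n=12: W (go to 9, an L position)
n=13: L (sole option 12(W) is W)
n=14: W (go to 7, an L position)
n=15: L (options 10(W), 12(W), 14(W) are all W)
n=16: W (go to 15, an L position)
n=17: L (sole option 16(W) is W)
n=18: W (go to 9, an L position)
n=19: L (sole option 18(W) is W)
n=20: W (go to 15, an L position)
n=21: L (options 14(W), 18(W), 20(W) are all W)
n=22: W (go to 11, an L position)
n=23: L (sole option 22(W) is W)
n=24: W (go to 21, an L position)
n=25: L (options 20(W), 24(W) are all W)
n=26: W (go to 13, an L position)
n=27: L (options 18(W), 24(W), 26(W) are all W)
n=28: W (go to 21, an L position)
n=29: L (sole option 28(W) is W)
n=30: W (go to 15, an L position)
n=31: L (sole option 30(W) is W)
n=32: W (go to 31, an L position)
n=33: L (options 22(W), 30(W), 32(W) are all W)
n=34: W (go to 17, an L position)

29: L, 34: W, 5: L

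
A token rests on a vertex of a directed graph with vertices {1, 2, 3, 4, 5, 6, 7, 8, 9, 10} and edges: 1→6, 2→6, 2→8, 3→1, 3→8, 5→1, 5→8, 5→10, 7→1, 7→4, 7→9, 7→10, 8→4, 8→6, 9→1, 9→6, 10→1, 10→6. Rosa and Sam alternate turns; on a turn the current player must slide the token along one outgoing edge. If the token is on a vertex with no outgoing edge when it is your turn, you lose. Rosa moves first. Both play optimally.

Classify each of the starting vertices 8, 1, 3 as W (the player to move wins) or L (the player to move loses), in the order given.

8: W, 1: W, 3: L

Compute win/loss labels from the base case upward. A position with no move is L. Any other position is W if it can reach an L in one move, else L.
Every edge goes from a vertex to one that appears earlier in the order 6, 4, 1, 8, 2, 10, 9, 7, 3, 5, so processing vertices in that order labels each vertex after all of its successors.
6: no outgoing edge → L
4: no outgoing edge → L
1: →6(L), so W
8: →4(L), so W
2: →6(L), so W
10: →6(L), so W
9: →6(L), so W
7: →4(L), so W
3: →8(W), 1(W) — all W, so L
5: →10(W), 8(W), 1(W) — all W, so L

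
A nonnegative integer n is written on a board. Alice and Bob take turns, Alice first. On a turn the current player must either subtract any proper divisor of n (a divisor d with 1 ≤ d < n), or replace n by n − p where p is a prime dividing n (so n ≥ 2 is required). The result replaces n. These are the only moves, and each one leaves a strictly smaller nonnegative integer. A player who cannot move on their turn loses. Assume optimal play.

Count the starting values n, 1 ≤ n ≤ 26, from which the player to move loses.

Build the W/L table. Terminal = L. A non-terminal position is W if it has a move to some L; otherwise it is L.
n=0: no move → L
n=1: no move → L
n=2: →0(L), so W
n=3: →0(L), so W
n=4: →2(W), 3(W) — all W, so L
n=5: →0(L), so W
n=6: →4(L), so W
n=7: →0(L), so W
n=8: →4(L), so W
n=9: →6(W), 8(W) — all W, so L
n=10: →9(L), so W
n=11: →0(L), so W
n=12: →9(L), so W
n=13: →0(L), so W
n=14: →7(W), 12(W), 13(W) — all W, so L
n=15: →14(L), so W
n=16: →14(L), so W
n=17: →0(L), so W
n=18: →9(L), so W
n=19: →0(L), so W
n=20: →10(W), 15(W), 16(W), 18(W), 19(W) — all W, so L
n=21: →14(L), so W
n=22: →20(L), so W
n=23: →0(L), so W
n=24: →20(L), so W
n=25: →20(L), so W
n=26: →13(W), 24(W), 25(W) — all W, so L
L entries with 1 ≤ n ≤ 26 (n=0 is outside the asked range and is not counted): n = 1, 4, 9, 14, 20, 26; that makes 6.

6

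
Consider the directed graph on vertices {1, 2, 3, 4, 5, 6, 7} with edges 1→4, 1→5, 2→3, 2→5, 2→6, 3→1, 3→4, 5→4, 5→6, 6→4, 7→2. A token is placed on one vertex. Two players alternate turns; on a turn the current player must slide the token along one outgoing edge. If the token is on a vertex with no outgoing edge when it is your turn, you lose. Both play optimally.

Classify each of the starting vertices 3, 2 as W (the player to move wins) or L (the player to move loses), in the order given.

Compute win/loss labels from the base case upward. A position with no move is L. Any other position is W if it can reach an L in one move, else L.
Every edge goes from a vertex to one that appears earlier in the order 4, 6, 5, 1, 3, 2, 7, so processing vertices in that order labels each vertex after all of its successors.
4: no outgoing edge → L
6: →4(L), so W
5: →4(L), so W
1: →4(L), so W
3: →4(L), so W
2: →3(W), 5(W), 6(W) — all W, so L
7: →2(L), so W

3: W, 2: L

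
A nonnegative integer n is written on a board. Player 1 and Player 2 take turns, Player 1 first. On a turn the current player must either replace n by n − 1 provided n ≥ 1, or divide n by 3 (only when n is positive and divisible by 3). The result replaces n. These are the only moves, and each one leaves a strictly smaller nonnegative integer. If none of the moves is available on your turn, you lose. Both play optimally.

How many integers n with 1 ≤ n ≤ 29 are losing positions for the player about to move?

Compute win/loss labels from the base case upward. A position with no move is L. Any other position is W if it can reach an L in one move, else L.
n=0: no move → L
n=1: W (go to 0, an L position)
n=2: L (sole option 1(W) is W)
n=3: W (go to 2, an L position)
n=4: L (sole option 3(W) is W)
n=5: W (go to 4, an L position)
n=6: W (go to 2, an L position)
n=7: L (sole option 6(W) is W)
n=8: W (go to 7, an L position)
n=9: L (options 3(W), 8(W) are all W)
n=10: W (go to 9, an L position)
n=11: L (sole option 10(W) is W)
n=12: W (go to 4, an L position)
n=13: L (sole option 12(W) is W)
n=14: W (go to 13, an L position)
n=15: L (options 5(W), 14(W) are all W)
n=16: W (go to 15, an L position)
n=17: L (sole option 16(W) is W)
n=18: W (go to 17, an L position)
n=19: L (sole option 18(W) is W)
n=20: W (go to 19, an L position)
n=21: W (go to 7, an L position)
n=22: L (sole option 21(W) is W)
n=23: W (go to 22, an L position)
n=24: L (options 8(W), 23(W) are all W)
n=25: W (go to 24, an L position)
n=26: L (sole option 25(W) is W)
n=27: W (go to 9, an L position)
n=28: L (sole option 27(W) is W)
n=29: W (go to 28, an L position)
L entries with 1 ≤ n ≤ 29 (n=0 is outside the asked range and is not counted): n = 2, 4, 7, 9, 11, 13, 15, 17, 19, 22, 24, 26, 28; that makes 13.

13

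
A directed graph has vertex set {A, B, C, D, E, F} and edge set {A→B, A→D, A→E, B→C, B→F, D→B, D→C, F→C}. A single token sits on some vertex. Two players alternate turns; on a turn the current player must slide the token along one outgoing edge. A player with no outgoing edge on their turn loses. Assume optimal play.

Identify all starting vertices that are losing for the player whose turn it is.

Positions with no move are L. A position that does have a move is losing for the player to move precisely when every available move leads to a winning position for the opponent. Fill in the labels:
Every edge goes from a vertex to one that appears earlier in the order E, C, F, B, D, A, so processing vertices in that order labels each vertex after all of its successors.
E: no outgoing edge → L
C: no outgoing edge → L
F: W (go to C, an L position)
B: W (go to C, an L position)
D: W (go to C, an L position)
A: W (go to E, an L position)
Reading off the rows marked L gives the requested list; there are 2 such vertices.

C, E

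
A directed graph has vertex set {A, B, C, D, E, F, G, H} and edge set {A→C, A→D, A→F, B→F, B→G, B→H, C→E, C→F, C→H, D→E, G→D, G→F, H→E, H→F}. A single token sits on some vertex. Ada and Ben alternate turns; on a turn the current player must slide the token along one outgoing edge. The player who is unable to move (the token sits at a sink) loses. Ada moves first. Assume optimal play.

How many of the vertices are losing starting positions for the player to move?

Build the W/L table. Terminal = L. A non-terminal position is W if it has a move to some L; otherwise it is L.
Every edge goes from a vertex to one that appears earlier in the order E, F, H, C, D, G, A, B, so processing vertices in that order labels each vertex after all of its successors.
E: no outgoing edge → L
F: no outgoing edge → L
H: W (go to F, an L position)
C: W (go to F, an L position)
D: W (go to E, an L position)
G: W (go to F, an L position)
A: W (go to F, an L position)
B: W (go to F, an L position)
The L vertices are E, F; that is 2 in all.

2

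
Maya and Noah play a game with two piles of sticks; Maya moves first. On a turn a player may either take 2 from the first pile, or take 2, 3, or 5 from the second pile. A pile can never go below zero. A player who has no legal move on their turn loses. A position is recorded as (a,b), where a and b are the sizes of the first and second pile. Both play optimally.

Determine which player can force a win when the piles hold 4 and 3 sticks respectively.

Build the W/L table. Terminal = L. A non-terminal position is W if it has a move to some L; otherwise it is L.
No move ever increases a pile, so every position that can arise here has a ≤ 4 and b ≤ 3; it is enough to label the cells with 0 ≤ a ≤ 4 and 0 ≤ b ≤ 3.
Every move lowers a or b (never raises either), so fill the grid row by row in increasing a, and left to right within a row: each cell's successors are then already labelled.
      b=0  b=1  b=2  b=3
a=0:    L    L    W    W
a=1:    L    L    W    W
a=2:    W    W    L    L
a=3:    W    W    L    L
a=4:    L    L    W    W
Cells with no legal move (terminal, hence L): (0,0), (0,1), (1,0), (1,1).
The remaining L cells, each justified by listing all of its moves:
(2,2): moves to (0,2)(W), (2,0)(W); every one is W ⇒ L
(2,3): moves to (0,3)(W), (2,1)(W), (2,0)(W); every one is W ⇒ L
(3,2): moves to (1,2)(W), (3,0)(W); every one is W ⇒ L
(3,3): moves to (1,3)(W), (3,1)(W), (3,0)(W); every one is W ⇒ L
(4,0): the only move is to (2,0)(W), a W ⇒ L
(4,1): the only move is to (2,1)(W), a W ⇒ L
Every other cell has at least one move into one of the L cells above, so it is W.
The starting position (4,3) is W: Maya should move to (2,3), handing over an L position.

Maya wins.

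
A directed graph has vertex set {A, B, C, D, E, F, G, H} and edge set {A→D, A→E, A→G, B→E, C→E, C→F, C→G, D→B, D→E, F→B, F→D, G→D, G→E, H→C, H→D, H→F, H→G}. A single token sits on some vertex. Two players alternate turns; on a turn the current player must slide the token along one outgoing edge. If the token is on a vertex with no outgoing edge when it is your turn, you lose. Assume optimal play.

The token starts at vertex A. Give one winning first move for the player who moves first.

Move to E.

Use the standard recursion: the mover loses at a terminal position; elsewhere, the mover wins exactly when some move hands the opponent an L position.
Every edge goes from a vertex to one that appears earlier in the order E, B, D, F, G, C, H, A, so processing vertices in that order labels each vertex after all of its successors.
E: no outgoing edge → L
B: →E(L), so W
D: →E(L), so W
F: →D(W), B(W) — all W, so L
G: →E(L), so W
C: →F(L), so W
H: →F(L), so W
A: →E(L), so W
From A, the L positions reachable in one move are: E.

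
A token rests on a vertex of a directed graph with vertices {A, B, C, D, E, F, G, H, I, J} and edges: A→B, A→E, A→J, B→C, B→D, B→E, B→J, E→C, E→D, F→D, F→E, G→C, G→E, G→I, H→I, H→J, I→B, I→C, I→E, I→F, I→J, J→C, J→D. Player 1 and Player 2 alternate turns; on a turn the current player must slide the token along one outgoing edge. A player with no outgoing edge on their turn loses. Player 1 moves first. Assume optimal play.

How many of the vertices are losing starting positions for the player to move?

Compute win/loss labels from the base case upward. A position with no move is L. Any other position is W if it can reach an L in one move, else L.
Every edge goes from a vertex to one that appears earlier in the order D, C, J, E, B, A, F, I, H, G, so processing vertices in that order labels each vertex after all of its successors.
D: no outgoing edge → L
C: no outgoing edge → L
J: W (go to C, an L position)
E: W (go to C, an L position)
B: W (go to C, an L position)
A: L (options B(W), E(W), J(W) are all W)
F: W (go to D, an L position)
I: W (go to C, an L position)
H: L (options I(W), J(W) are all W)
G: W (go to C, an L position)
The L vertices are A, C, D, H; that is 4 in all.

4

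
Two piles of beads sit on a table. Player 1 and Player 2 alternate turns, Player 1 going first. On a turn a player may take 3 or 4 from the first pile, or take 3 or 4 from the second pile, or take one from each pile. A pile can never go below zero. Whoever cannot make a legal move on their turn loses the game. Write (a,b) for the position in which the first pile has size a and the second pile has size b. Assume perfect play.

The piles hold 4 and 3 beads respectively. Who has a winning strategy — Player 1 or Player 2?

Player 2 wins.

Label each position W (a win for the player to move) or L (a loss). A position with no legal move is L; any other position is W exactly when some move reaches an L, and L when every move reaches a W.
No move ever increases a pile, so every position that can arise here has a ≤ 4 and b ≤ 3; it is enough to label the cells with 0 ≤ a ≤ 4 and 0 ≤ b ≤ 3.
Every move lowers a or b (never raises either), so fill the grid row by row in increasing a, and left to right within a row: each cell's successors are then already labelled.
      b=0  b=1  b=2  b=3
a=0:    L    L    L    W
a=1:    L    W    W    W
a=2:    L    W    L    W
a=3:    W    W    W    W
a=4:    W    W    W    L
Cells with no legal move (terminal, hence L): (0,0), (0,1), (0,2), (1,0), (2,0).
The remaining L cells, each justified by listing all of its moves:
(2,2): L (sole option (1,1)(W) is W)
(4,3): L (options (1,3)(W), (0,3)(W), (4,0)(W), (3,2)(W) are all W)
Every other cell has at least one move into one of the L cells above, so it is W.
Every move from (4,3) reaches a W position, so the mover loses.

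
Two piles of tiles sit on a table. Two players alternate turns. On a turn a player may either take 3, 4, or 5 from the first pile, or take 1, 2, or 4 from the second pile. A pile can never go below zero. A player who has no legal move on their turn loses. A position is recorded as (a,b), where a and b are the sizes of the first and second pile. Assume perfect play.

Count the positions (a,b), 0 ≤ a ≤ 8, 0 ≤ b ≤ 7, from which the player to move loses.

Compute win/loss labels from the base case upward. A position with no move is L. Any other position is W if it can reach an L in one move, else L.
Every move lowers a or b (never raises either), so fill the grid row by row in increasing a, and left to right within a row: each cell's successors are then already labelled.
      b=0  b=1  b=2  b=3  b=4  b=5  b=6  b=7
a=0:    L    W    W    L    W    W    L    W
a=1:    L    W    W    L    W    W    L    W
a=2:    L    W    W    L    W    W    L    W
a=3:    W    L    W    W    L    W    W    L
a=4:    W    L    W    W    L    W    W    L
a=5:    W    L    W    W    L    W    W    L
a=6:    W    W    L    W    W    L    W    W
a=7:    W    W    L    W    W    L    W    W
a=8:    L    W    W    L    W    W    L    W
Cells with no legal move (terminal, hence L): (0,0), (1,0), (2,0).
The remaining L cells, each justified by listing all of its moves:
(0,3): moves to (0,2)(W), (0,1)(W); every one is W ⇒ L
(0,6): moves to (0,5)(W), (0,4)(W), (0,2)(W); every one is W ⇒ L
(1,3): moves to (1,2)(W), (1,1)(W); every one is W ⇒ L
(1,6): moves to (1,5)(W), (1,4)(W), (1,2)(W); every one is W ⇒ L
(2,3): moves to (2,2)(W), (2,1)(W); every one is W ⇒ L
(2,6): moves to (2,5)(W), (2,4)(W), (2,2)(W); every one is W ⇒ L
(3,1): moves to (0,1)(W), (3,0)(W); every one is W ⇒ L
(3,4): moves to (0,4)(W), (3,3)(W), (3,2)(W), (3,0)(W); every one is W ⇒ L
(3,7): moves to (0,7)(W), (3,6)(W), (3,5)(W), (3,3)(W); every one is W ⇒ L
(4,1): moves to (1,1)(W), (0,1)(W), (4,0)(W); every one is W ⇒ L
(4,4): moves to (1,4)(W), (0,4)(W), (4,3)(W), (4,2)(W), (4,0)(W); every one is W ⇒ L
(4,7): moves to (1,7)(W), (0,7)(W), (4,6)(W), (4,5)(W), (4,3)(W); every one is W ⇒ L
(5,1): moves to (2,1)(W), (1,1)(W), (0,1)(W), (5,0)(W); every one is W ⇒ L
(5,4): moves to (2,4)(W), (1,4)(W), (0,4)(W), (5,3)(W), (5,2)(W), (5,0)(W); every one is W ⇒ L
(5,7): moves to (2,7)(W), (1,7)(W), (0,7)(W), (5,6)(W), (5,5)(W), (5,3)(W); every one is W ⇒ L
(6,2): moves to (3,2)(W), (2,2)(W), (1,2)(W), (6,1)(W), (6,0)(W); every one is W ⇒ L
(6,5): moves to (3,5)(W), (2,5)(W), (1,5)(W), (6,4)(W), (6,3)(W), (6,1)(W); every one is W ⇒ L
(7,2): moves to (4,2)(W), (3,2)(W), (2,2)(W), (7,1)(W), (7,0)(W); every one is W ⇒ L
(7,5): moves to (4,5)(W), (3,5)(W), (2,5)(W), (7,4)(W), (7,3)(W), (7,1)(W); every one is W ⇒ L
(8,0): moves to (5,0)(W), (4,0)(W), (3,0)(W); every one is W ⇒ L
(8,3): moves to (5,3)(W), (4,3)(W), (3,3)(W), (8,2)(W), (8,1)(W); every one is W ⇒ L
(8,6): moves to (5,6)(W), (4,6)(W), (3,6)(W), (8,5)(W), (8,4)(W), (8,2)(W); every one is W ⇒ L
Every other cell has at least one move into one of the L cells above, so it is W.
L cells per row: a=0: 3, a=1: 3, a=2: 3, a=3: 3, a=4: 3, a=5: 3, a=6: 2, a=7: 2, a=8: 3; total 25.

25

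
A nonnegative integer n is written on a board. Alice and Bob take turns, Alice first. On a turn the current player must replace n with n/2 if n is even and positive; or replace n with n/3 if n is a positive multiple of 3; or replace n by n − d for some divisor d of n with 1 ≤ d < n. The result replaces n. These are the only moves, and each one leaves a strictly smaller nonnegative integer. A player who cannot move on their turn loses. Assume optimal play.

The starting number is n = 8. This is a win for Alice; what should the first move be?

Move to 4.

Classify positions by backward induction: terminal positions (no move available) are L. From any other position, the mover wins iff some move reaches an L.
n=0: no move → L
n=1: no move → L
n=2: reaches L-position 1 → W
n=3: reaches L-position 1 → W
n=4: only reaches 2(W), 3(W), all W → L
n=5: reaches L-position 4 → W
n=6: reaches L-position 4 → W
n=7: only reaches 6(W), which is W → L
n=8: reaches L-position 4 → W
From 8, the L positions reachable in one move are: 4, 7. Any move reaching one of these is winning.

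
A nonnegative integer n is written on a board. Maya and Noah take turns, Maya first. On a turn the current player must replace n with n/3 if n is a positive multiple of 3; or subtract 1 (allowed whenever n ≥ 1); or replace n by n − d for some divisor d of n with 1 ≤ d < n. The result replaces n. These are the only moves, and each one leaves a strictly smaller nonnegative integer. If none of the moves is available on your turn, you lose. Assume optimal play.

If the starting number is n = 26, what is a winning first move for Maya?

Move to 13.

Build the W/L table. Terminal = L. A non-terminal position is W if it has a move to some L; otherwise it is L.
n=0: no move → L
n=1: reaches L-position 0 → W
n=2: only reaches 1(W), which is W → L
n=3: reaches L-position 2 → W
n=4: reaches L-position 2 → W
n=5: only reaches 4(W), which is W → L
n=6: reaches L-position 2 → W
n=7: only reaches 6(W), which is W → L
n=8: reaches L-position 7 → W
n=9: only reaches 3(W), 6(W), 8(W), all W → L
n=10: reaches L-position 5 → W
n=11: only reaches 10(W), which is W → L
n=12: reaches L-position 9 → W
n=13: only reaches 12(W), which is W → L
n=14: reaches L-position 7 → W
n=15: reaches L-position 5 → W
n=16: only reaches 8(W), 12(W), 14(W), 15(W), all W → L
n=17: reaches L-position 16 → W
n=18: reaches L-position 9 → W
n=19: only reaches 18(W), which is W → L
n=20: reaches L-position 16 → W
n=21: reaches L-position 7 → W
n=22: reaches L-position 11 → W
n=23: only reaches 22(W), which is W → L
n=24: reaches L-position 16 → W
n=25: only reaches 20(W), 24(W), all W → L
n=26: reaches L-position 13 → W
From 26, the L positions reachable in one move are: 13, 25. Any move reaching one of these is winning.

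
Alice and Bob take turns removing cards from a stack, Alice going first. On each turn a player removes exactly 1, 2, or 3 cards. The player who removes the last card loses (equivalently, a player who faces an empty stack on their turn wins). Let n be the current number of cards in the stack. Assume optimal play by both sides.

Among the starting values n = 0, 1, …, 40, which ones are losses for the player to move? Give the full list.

1, 5, 9, 13, 17, 21, 25, 29, 33, 37

Positions with no move are W. A position that does have a move is losing for the player to move precisely when every available move leads to a winning position for the opponent. Fill in the labels:
n=0: no move; the opponent has just taken the last card and therefore loses → W
n=1: the only move is to 0(W), a W ⇒ L
n=2: can move to 1, which is L ⇒ W
n=3: can move to 1, which is L ⇒ W
n=4: can move to 1, which is L ⇒ W
n=5: moves to 4(W), 3(W), 2(W); every one is W ⇒ L
n=6: can move to 5, which is L ⇒ W
n=7: can move to 5, which is L ⇒ W
n=8: can move to 5, which is L ⇒ W
n=9: moves to 8(W), 7(W), 6(W); every one is W ⇒ L
n=10: can move to 9, which is L ⇒ W
n=11: can move to 9, which is L ⇒ W
n=12: can move to 9, which is L ⇒ W
n=13: moves to 12(W), 11(W), 10(W); every one is W ⇒ L
n=14: can move to 13, which is L ⇒ W
n=15: can move to 13, which is L ⇒ W
n=16: can move to 13, which is L ⇒ W
n=17: moves to 16(W), 15(W), 14(W); every one is W ⇒ L
n=18: can move to 17, which is L ⇒ W
n=19: can move to 17, which is L ⇒ W
n=20: can move to 17, which is L ⇒ W
n=21: moves to 20(W), 19(W), 18(W); every one is W ⇒ L
n=22: can move to 21, which is L ⇒ W
n=23: can move to 21, which is L ⇒ W
n=24: can move to 21, which is L ⇒ W
n=25: moves to 24(W), 23(W), 22(W); every one is W ⇒ L
n=26: can move to 25, which is L ⇒ W
n=27: can move to 25, which is L ⇒ W
n=28: can move to 25, which is L ⇒ W
n=29: moves to 28(W), 27(W), 26(W); every one is W ⇒ L
n=30: can move to 29, which is L ⇒ W
n=31: can move to 29, which is L ⇒ W
n=32: can move to 29, which is L ⇒ W
n=33: moves to 32(W), 31(W), 30(W); every one is W ⇒ L
n=34: can move to 33, which is L ⇒ W
n=35: can move to 33, which is L ⇒ W
n=36: can move to 33, which is L ⇒ W
n=37: moves to 36(W), 35(W), 34(W); every one is W ⇒ L
n=38: can move to 37, which is L ⇒ W
n=39: can move to 37, which is L ⇒ W
n=40: can move to 37, which is L ⇒ W
The losing starting values of n are exactly the entries labelled L in this table (10 of them).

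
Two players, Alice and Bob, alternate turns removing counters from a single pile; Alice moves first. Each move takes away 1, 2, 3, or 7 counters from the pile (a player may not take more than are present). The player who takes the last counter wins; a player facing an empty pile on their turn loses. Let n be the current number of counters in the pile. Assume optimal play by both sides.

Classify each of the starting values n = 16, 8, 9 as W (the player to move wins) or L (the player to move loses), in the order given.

16: L, 8: L, 9: W

Classify positions by backward induction: terminal positions (no move available) are L. From any other position, the mover wins iff some move reaches an L.
n=0: no move → L
n=1: reaches L-position 0 → W
n=2: reaches L-position 0 → W
n=3: reaches L-position 0 → W
n=4: only reaches 3(W), 2(W), 1(W), all W → L
n=5: reaches L-position 4 → W
n=6: reaches L-position 4 → W
n=7: reaches L-position 4 → W
n=8: only reaches 7(W), 6(W), 5(W), 1(W), all W → L
n=9: reaches L-position 8 → W
n=10: reaches L-position 8 → W
n=11: reaches L-position 8 → W
n=12: only reaches 11(W), 10(W), 9(W), 5(W), all W → L
n=13: reaches L-position 12 → W
n=14: reaches L-position 12 → W
n=15: reaches L-position 12 → W
n=16: only reaches 15(W), 14(W), 13(W), 9(W), all W → L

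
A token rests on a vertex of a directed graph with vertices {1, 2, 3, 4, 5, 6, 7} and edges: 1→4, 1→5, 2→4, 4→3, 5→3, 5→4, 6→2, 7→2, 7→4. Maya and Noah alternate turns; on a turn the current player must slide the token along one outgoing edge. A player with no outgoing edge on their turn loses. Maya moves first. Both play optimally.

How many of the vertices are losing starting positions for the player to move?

3

Compute win/loss labels from the base case upward. A position with no move is L. Any other position is W if it can reach an L in one move, else L.
Every edge goes from a vertex to one that appears earlier in the order 3, 4, 2, 5, 1, 6, 7, so processing vertices in that order labels each vertex after all of its successors.
3: no outgoing edge → L
4: reaches L-position 3 → W
2: only reaches 4(W), which is W → L
5: reaches L-position 3 → W
1: only reaches 5(W), 4(W), all W → L
6: reaches L-position 2 → W
7: reaches L-position 2 → W
The L vertices are 1, 2, 3; that is 3 in all.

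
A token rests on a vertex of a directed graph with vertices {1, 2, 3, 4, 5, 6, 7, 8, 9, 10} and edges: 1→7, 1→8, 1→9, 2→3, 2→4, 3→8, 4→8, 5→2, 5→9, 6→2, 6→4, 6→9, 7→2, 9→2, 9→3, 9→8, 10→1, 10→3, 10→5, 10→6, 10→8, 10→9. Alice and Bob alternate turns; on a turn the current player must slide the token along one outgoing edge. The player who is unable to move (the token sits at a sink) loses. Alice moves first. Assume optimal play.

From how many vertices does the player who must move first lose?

2

Compute win/loss labels from the base case upward. A position with no move is L. Any other position is W if it can reach an L in one move, else L.
Every edge goes from a vertex to one that appears earlier in the order 8, 3, 4, 2, 7, 9, 5, 6, 1, 10, so processing vertices in that order labels each vertex after all of its successors.
8: no outgoing edge → L
3: W (go to 8, an L position)
4: W (go to 8, an L position)
2: L (options 4(W), 3(W) are all W)
7: W (go to 2, an L position)
9: W (go to 2, an L position)
5: W (go to 2, an L position)
6: W (go to 2, an L position)
1: W (go to 8, an L position)
10: W (go to 8, an L position)
The L vertices are 2, 8; that is 2 in all.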